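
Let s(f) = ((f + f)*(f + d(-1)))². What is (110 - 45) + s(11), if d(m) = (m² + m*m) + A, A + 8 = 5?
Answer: 48465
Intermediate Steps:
A = -3 (A = -8 + 5 = -3)
d(m) = -3 + 2*m² (d(m) = (m² + m*m) - 3 = (m² + m²) - 3 = 2*m² - 3 = -3 + 2*m²)
s(f) = 4*f²*(-1 + f)² (s(f) = ((f + f)*(f + (-3 + 2*(-1)²)))² = ((2*f)*(f + (-3 + 2*1)))² = ((2*f)*(f + (-3 + 2)))² = ((2*f)*(f - 1))² = ((2*f)*(-1 + f))² = (2*f*(-1 + f))² = 4*f²*(-1 + f)²)
(110 - 45) + s(11) = (110 - 45) + 4*11²*(-1 + 11)² = 65 + 4*121*10² = 65 + 4*121*100 = 65 + 48400 = 48465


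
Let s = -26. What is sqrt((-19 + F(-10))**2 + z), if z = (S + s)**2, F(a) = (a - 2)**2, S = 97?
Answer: sqrt(20666) ≈ 143.76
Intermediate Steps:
F(a) = (-2 + a)**2
z = 5041 (z = (97 - 26)**2 = 71**2 = 5041)
sqrt((-19 + F(-10))**2 + z) = sqrt((-19 + (-2 - 10)**2)**2 + 5041) = sqrt((-19 + (-12)**2)**2 + 5041) = sqrt((-19 + 144)**2 + 5041) = sqrt(125**2 + 5041) = sqrt(15625 + 5041) = sqrt(20666)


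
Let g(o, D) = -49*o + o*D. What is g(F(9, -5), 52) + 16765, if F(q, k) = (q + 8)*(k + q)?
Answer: 16969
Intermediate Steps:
F(q, k) = (8 + q)*(k + q)
g(o, D) = -49*o + D*o
g(F(9, -5), 52) + 16765 = (9² + 8*(-5) + 8*9 - 5*9)*(-49 + 52) + 16765 = (81 - 40 + 72 - 45)*3 + 16765 = 68*3 + 16765 = 204 + 16765 = 16969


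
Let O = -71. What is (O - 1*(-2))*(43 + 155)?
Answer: -13662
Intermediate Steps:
(O - 1*(-2))*(43 + 155) = (-71 - 1*(-2))*(43 + 155) = (-71 + 2)*198 = -69*198 = -13662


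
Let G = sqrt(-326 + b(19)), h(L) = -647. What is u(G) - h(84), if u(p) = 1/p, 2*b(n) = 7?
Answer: 647 - I*sqrt(1290)/645 ≈ 647.0 - 0.055685*I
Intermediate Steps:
b(n) = 7/2 (b(n) = (1/2)*7 = 7/2)
G = I*sqrt(1290)/2 (G = sqrt(-326 + 7/2) = sqrt(-645/2) = I*sqrt(1290)/2 ≈ 17.958*I)
u(p) = 1/p
u(G) - h(84) = 1/(I*sqrt(1290)/2) - 1*(-647) = -I*sqrt(1290)/645 + 647 = 647 - I*sqrt(1290)/645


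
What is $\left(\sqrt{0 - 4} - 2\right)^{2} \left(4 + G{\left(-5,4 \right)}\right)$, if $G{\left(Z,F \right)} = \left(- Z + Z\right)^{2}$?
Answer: $- 32 i \approx - 32.0 i$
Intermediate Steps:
$G{\left(Z,F \right)} = 0$ ($G{\left(Z,F \right)} = 0^{2} = 0$)
$\left(\sqrt{0 - 4} - 2\right)^{2} \left(4 + G{\left(-5,4 \right)}\right) = \left(\sqrt{0 - 4} - 2\right)^{2} \left(4 + 0\right) = \left(\sqrt{-4} - 2\right)^{2} \cdot 4 = \left(2 i - 2\right)^{2} \cdot 4 = \left(-2 + 2 i\right)^{2} \cdot 4 = 4 \left(-2 + 2 i\right)^{2}$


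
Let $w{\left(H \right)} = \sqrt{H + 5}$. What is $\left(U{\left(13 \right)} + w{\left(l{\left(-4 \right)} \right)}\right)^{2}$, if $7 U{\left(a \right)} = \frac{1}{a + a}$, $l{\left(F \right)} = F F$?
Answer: $\frac{695605}{33124} + \frac{\sqrt{21}}{91} \approx 21.05$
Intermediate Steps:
$l{\left(F \right)} = F^{2}$
$w{\left(H \right)} = \sqrt{5 + H}$
$U{\left(a \right)} = \frac{1}{14 a}$ ($U{\left(a \right)} = \frac{1}{7 \left(a + a\right)} = \frac{1}{7 \cdot 2 a} = \frac{\frac{1}{2} \frac{1}{a}}{7} = \frac{1}{14 a}$)
$\left(U{\left(13 \right)} + w{\left(l{\left(-4 \right)} \right)}\right)^{2} = \left(\frac{1}{14 \cdot 13} + \sqrt{5 + \left(-4\right)^{2}}\right)^{2} = \left(\frac{1}{14} \cdot \frac{1}{13} + \sqrt{5 + 16}\right)^{2} = \left(\frac{1}{182} + \sqrt{21}\right)^{2}$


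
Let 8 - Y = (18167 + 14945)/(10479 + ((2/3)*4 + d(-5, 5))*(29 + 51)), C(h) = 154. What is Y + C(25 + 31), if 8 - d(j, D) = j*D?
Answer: 6380178/39997 ≈ 159.52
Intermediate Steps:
d(j, D) = 8 - D*j (d(j, D) = 8 - j*D = 8 - D*j)
Y = 220640/39997 (Y = 8 - (18167 + 14945)/(10479 + ((2/3)*4 + (8 - 1*5*(-5)))*(29 + 51)) = 8 - 33112/(10479 + ((2*(⅓))*4 + (8 + 25))*80) = 8 - 33112/(10479 + ((⅔)*4 + 33)*80) = 8 - 33112/(10479 + (8/3 + 33)*80) = 8 - 33112/(10479 + (107/3)*80) = 8 - 33112/(10479 + 8560/3) = 8 - 33112/39997/3 = 8 - 33112*3/39997 = 8 - 1*99336/39997 = 8 - 99336/39997 = 220640/39997 ≈ 5.5164)
Y + C(25 + 31) = 220640/39997 + 154 = 6380178/39997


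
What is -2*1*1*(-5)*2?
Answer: 20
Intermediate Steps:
-2*1*1*(-5)*2 = -2*(-5)*2 = 10*2 = 20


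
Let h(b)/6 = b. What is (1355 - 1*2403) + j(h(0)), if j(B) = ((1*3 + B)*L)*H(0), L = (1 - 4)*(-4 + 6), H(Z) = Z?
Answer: -1048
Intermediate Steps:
h(b) = 6*b
L = -6 (L = -3*2 = -6)
j(B) = 0 (j(B) = ((1*3 + B)*(-6))*0 = ((3 + B)*(-6))*0 = (-18 - 6*B)*0 = 0)
(1355 - 1*2403) + j(h(0)) = (1355 - 1*2403) + 0 = (1355 - 2403) + 0 = -1048 + 0 = -1048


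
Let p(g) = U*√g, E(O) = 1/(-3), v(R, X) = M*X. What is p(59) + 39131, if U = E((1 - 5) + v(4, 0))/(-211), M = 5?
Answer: 39131 + √59/633 ≈ 39131.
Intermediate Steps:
v(R, X) = 5*X
E(O) = -⅓
U = 1/633 (U = -⅓/(-211) = -⅓*(-1/211) = 1/633 ≈ 0.0015798)
p(g) = √g/633
p(59) + 39131 = √59/633 + 39131 = 39131 + √59/633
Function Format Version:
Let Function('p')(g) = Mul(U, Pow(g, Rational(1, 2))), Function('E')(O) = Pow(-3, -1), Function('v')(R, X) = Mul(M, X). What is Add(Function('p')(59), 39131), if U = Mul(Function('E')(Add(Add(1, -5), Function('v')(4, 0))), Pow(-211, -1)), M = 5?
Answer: Add(39131, Mul(Rational(1, 633), Pow(59, Rational(1, 2)))) ≈ 39131.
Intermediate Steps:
Function('v')(R, X) = Mul(5, X)
Function('E')(O) = Rational(-1, 3)
U = Rational(1, 633) (U = Mul(Rational(-1, 3), Pow(-211, -1)) = Mul(Rational(-1, 3), Rational(-1, 211)) = Rational(1, 633) ≈ 0.0015798)
Function('p')(g) = Mul(Rational(1, 633), Pow(g, Rational(1, 2)))
Add(Function('p')(59), 39131) = Add(Mul(Rational(1, 633), Pow(59, Rational(1, 2))), 39131) = Add(39131, Mul(Rational(1, 633), Pow(59, Rational(1, 2))))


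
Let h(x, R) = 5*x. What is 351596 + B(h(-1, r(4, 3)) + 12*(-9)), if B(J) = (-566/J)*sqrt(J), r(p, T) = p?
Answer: 351596 + 566*I*sqrt(113)/113 ≈ 3.516e+5 + 53.245*I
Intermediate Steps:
B(J) = -566/sqrt(J)
351596 + B(h(-1, r(4, 3)) + 12*(-9)) = 351596 - 566/sqrt(5*(-1) + 12*(-9)) = 351596 - 566/sqrt(-5 - 108) = 351596 - (-566)*I*sqrt(113)/113 = 351596 + 566*I*sqrt(113)/113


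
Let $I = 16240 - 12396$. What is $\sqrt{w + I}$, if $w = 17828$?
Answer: $6 \sqrt{602} \approx 147.21$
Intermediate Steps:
$I = 3844$
$\sqrt{w + I} = \sqrt{17828 + 3844} = \sqrt{21672} = 6 \sqrt{602}$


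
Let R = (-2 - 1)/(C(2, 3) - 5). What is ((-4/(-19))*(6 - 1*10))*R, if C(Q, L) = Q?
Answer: -16/19 ≈ -0.84210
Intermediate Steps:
R = 1 (R = (-2 - 1)/(2 - 5) = -3/(-3) = -3*(-1/3) = 1)
((-4/(-19))*(6 - 1*10))*R = ((-4/(-19))*(6 - 1*10))*1 = ((-4*(-1/19))*(6 - 10))*1 = ((4/19)*(-4))*1 = -16/19*1 = -16/19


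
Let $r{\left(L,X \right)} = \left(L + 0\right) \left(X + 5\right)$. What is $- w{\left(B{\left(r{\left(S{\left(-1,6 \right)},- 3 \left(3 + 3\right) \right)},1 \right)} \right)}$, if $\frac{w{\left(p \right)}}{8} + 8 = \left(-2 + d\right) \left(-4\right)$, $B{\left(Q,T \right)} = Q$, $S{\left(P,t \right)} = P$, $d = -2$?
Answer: $-64$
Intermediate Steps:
$r{\left(L,X \right)} = L \left(5 + X\right)$
$w{\left(p \right)} = 64$ ($w{\left(p \right)} = -64 + 8 \left(-2 - 2\right) \left(-4\right) = -64 + 8 \left(\left(-4\right) \left(-4\right)\right) = -64 + 8 \cdot 16 = -64 + 128 = 64$)
$- w{\left(B{\left(r{\left(S{\left(-1,6 \right)},- 3 \left(3 + 3\right) \right)},1 \right)} \right)} = \left(-1\right) 64 = -64$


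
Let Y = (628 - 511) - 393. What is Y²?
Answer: 76176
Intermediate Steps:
Y = -276 (Y = 117 - 393 = -276)
Y² = (-276)² = 76176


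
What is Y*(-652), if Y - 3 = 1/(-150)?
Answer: -146374/75 ≈ -1951.7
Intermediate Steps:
Y = 449/150 (Y = 3 + 1/(-150) = 3 - 1/150 = 449/150 ≈ 2.9933)
Y*(-652) = (449/150)*(-652) = -146374/75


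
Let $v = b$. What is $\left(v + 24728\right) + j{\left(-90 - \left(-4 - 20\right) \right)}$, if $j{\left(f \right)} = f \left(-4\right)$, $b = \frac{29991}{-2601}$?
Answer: $\frac{21658067}{867} \approx 24980.0$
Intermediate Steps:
$b = - \frac{9997}{867}$ ($b = 29991 \left(- \frac{1}{2601}\right) = - \frac{9997}{867} \approx -11.531$)
$v = - \frac{9997}{867} \approx -11.531$
$j{\left(f \right)} = - 4 f$
$\left(v + 24728\right) + j{\left(-90 - \left(-4 - 20\right) \right)} = \left(- \frac{9997}{867} + 24728\right) - 4 \left(-90 - \left(-4 - 20\right)\right) = \frac{21429179}{867} - 4 \left(-90 - -24\right) = \frac{21429179}{867} - 4 \left(-90 + 24\right) = \frac{21429179}{867} - -264 = \frac{21429179}{867} + 264 = \frac{21658067}{867}$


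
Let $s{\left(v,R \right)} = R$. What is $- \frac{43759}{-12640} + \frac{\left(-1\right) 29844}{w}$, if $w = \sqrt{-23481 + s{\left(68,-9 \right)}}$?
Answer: $\frac{43759}{12640} + \frac{1658 i \sqrt{290}}{145} \approx 3.4619 + 194.72 i$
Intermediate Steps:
$w = 9 i \sqrt{290}$ ($w = \sqrt{-23481 - 9} = \sqrt{-23490} = 9 i \sqrt{290} \approx 153.26 i$)
$- \frac{43759}{-12640} + \frac{\left(-1\right) 29844}{w} = - \frac{43759}{-12640} + \frac{\left(-1\right) 29844}{9 i \sqrt{290}} = \left(-43759\right) \left(- \frac{1}{12640}\right) - 29844 \left(- \frac{i \sqrt{290}}{2610}\right) = \frac{43759}{12640} + \frac{1658 i \sqrt{290}}{145}$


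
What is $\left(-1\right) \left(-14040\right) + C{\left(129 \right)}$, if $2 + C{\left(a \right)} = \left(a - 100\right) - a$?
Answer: $13938$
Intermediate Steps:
$C{\left(a \right)} = -102$ ($C{\left(a \right)} = -2 + \left(\left(a - 100\right) - a\right) = -2 + \left(\left(-100 + a\right) - a\right) = -2 - 100 = -102$)
$\left(-1\right) \left(-14040\right) + C{\left(129 \right)} = \left(-1\right) \left(-14040\right) - 102 = 14040 - 102 = 13938$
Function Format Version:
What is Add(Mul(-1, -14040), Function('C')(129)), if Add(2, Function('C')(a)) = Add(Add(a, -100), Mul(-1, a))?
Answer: 13938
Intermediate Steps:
Function('C')(a) = -102 (Function('C')(a) = Add(-2, Add(Add(a, -100), Mul(-1, a))) = Add(-2, Add(Add(-100, a), Mul(-1, a))) = Add(-2, -100) = -102)
Add(Mul(-1, -14040), Function('C')(129)) = Add(Mul(-1, -14040), -102) = Add(14040, -102) = 13938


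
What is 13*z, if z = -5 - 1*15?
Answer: -260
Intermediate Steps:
z = -20 (z = -5 - 15 = -20)
13*z = 13*(-20) = -260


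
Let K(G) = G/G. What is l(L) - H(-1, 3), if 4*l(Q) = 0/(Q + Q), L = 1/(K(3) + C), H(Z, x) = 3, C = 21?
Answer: -3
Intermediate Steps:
K(G) = 1
L = 1/22 (L = 1/(1 + 21) = 1/22 ≈ 0.045455)
l(Q) = 0 (l(Q) = (0/(Q + Q))/4 = (0/((2*Q)))/4 = (0*(1/(2*Q)))/4 = (¼)*0 = 0)
l(L) - H(-1, 3) = 0 - 1*3 = 0 - 3 = -3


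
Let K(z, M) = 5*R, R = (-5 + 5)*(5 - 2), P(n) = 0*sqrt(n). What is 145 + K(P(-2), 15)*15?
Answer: 145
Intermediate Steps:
P(n) = 0
R = 0 (R = 0*3 = 0)
K(z, M) = 0 (K(z, M) = 5*0 = 0)
145 + K(P(-2), 15)*15 = 145 + 0*15 = 145 + 0 = 145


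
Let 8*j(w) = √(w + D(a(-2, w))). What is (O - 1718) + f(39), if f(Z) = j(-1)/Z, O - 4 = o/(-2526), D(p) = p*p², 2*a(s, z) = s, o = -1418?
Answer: -2164073/1263 + I*√2/312 ≈ -1713.4 + 0.0045327*I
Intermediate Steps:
a(s, z) = s/2
D(p) = p³
O = 5761/1263 (O = 4 - 1418/(-2526) = 4 - 1418*(-1/2526) = 4 + 709/1263 = 5761/1263 ≈ 4.5614)
j(w) = √(-1 + w)/8 (j(w) = √(w + ((½)*(-2))³)/8 = √(w + (-1)³)/8 = √(w - 1)/8 = √(-1 + w)/8)
f(Z) = I*√2/(8*Z) (f(Z) = (√(-1 - 1)/8)/Z = (√(-2)/8)/Z = ((I*√2)/8)/Z = (I*√2/8)/Z = I*√2/(8*Z))
(O - 1718) + f(39) = (5761/1263 - 1718) + (⅛)*I*√2/39 = -2164073/1263 + (⅛)*I*√2*(1/39) = -2164073/1263 + I*√2/312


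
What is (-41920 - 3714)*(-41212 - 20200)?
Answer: 2802475208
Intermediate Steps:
(-41920 - 3714)*(-41212 - 20200) = -45634*(-61412) = 2802475208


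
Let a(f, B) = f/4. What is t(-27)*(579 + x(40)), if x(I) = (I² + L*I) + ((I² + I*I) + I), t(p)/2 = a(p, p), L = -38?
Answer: -105273/2 ≈ -52637.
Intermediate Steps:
a(f, B) = f/4 (a(f, B) = f*(¼) = f/4)
t(p) = p/2 (t(p) = 2*(p/4) = p/2)
x(I) = -37*I + 3*I² (x(I) = (I² - 38*I) + ((I² + I*I) + I) = (I² - 38*I) + ((I² + I²) + I) = (I² - 38*I) + (2*I² + I) = (I² - 38*I) + (I + 2*I²) = -37*I + 3*I²)
t(-27)*(579 + x(40)) = ((½)*(-27))*(579 + 40*(-37 + 3*40)) = -27*(579 + 40*(-37 + 120))/2 = -27*(579 + 40*83)/2 = -27*(579 + 3320)/2 = -27/2*3899 = -105273/2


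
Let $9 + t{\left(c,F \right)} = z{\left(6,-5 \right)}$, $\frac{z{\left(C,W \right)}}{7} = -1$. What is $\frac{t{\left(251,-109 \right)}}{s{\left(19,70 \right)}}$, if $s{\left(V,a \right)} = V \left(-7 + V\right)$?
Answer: $- \frac{4}{57} \approx -0.070175$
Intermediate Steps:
$z{\left(C,W \right)} = -7$ ($z{\left(C,W \right)} = 7 \left(-1\right) = -7$)
$t{\left(c,F \right)} = -16$ ($t{\left(c,F \right)} = -9 - 7 = -16$)
$\frac{t{\left(251,-109 \right)}}{s{\left(19,70 \right)}} = - \frac{16}{19 \left(-7 + 19\right)} = - \frac{16}{19 \cdot 12} = - \frac{16}{228} = \left(-16\right) \frac{1}{228} = - \frac{4}{57}$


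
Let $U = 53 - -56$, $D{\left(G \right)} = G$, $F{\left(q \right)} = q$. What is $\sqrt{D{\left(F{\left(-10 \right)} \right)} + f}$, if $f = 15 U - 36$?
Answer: $\sqrt{1589} \approx 39.862$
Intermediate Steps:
$U = 109$ ($U = 53 + 56 = 109$)
$f = 1599$ ($f = 15 \cdot 109 - 36 = 1635 - 36 = 1599$)
$\sqrt{D{\left(F{\left(-10 \right)} \right)} + f} = \sqrt{-10 + 1599} = \sqrt{1589}$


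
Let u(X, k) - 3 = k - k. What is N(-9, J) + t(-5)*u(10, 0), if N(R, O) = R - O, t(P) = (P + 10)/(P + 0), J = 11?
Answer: -23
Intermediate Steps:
t(P) = (10 + P)/P
u(X, k) = 3 (u(X, k) = 3 + (k - k) = 3 + 0 = 3)
N(-9, J) + t(-5)*u(10, 0) = (-9 - 1*11) + ((10 - 5)/(-5))*3 = (-9 - 11) - ⅕*5*3 = -20 - 1*3 = -20 - 3 = -23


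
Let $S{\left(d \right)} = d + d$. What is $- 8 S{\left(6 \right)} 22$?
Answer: $-2112$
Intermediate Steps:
$S{\left(d \right)} = 2 d$
$- 8 S{\left(6 \right)} 22 = - 8 \cdot 2 \cdot 6 \cdot 22 = \left(-8\right) 12 \cdot 22 = \left(-96\right) 22 = -2112$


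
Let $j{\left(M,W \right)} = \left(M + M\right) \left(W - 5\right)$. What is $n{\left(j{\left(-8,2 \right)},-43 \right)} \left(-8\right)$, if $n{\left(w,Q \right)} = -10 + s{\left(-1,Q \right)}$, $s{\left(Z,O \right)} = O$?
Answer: $424$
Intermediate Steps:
$j{\left(M,W \right)} = 2 M \left(-5 + W\right)$
$n{\left(w,Q \right)} = -10 + Q$
$n{\left(j{\left(-8,2 \right)},-43 \right)} \left(-8\right) = \left(-10 - 43\right) \left(-8\right) = \left(-53\right) \left(-8\right) = 424$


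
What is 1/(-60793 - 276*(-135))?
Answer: -1/23533 ≈ -4.2494e-5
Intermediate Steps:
1/(-60793 - 276*(-135)) = 1/(-60793 + 37260) = 1/(-23533) = -1/23533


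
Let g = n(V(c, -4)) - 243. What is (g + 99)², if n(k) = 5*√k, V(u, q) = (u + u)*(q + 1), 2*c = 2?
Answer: 20586 - 1440*I*√6 ≈ 20586.0 - 3527.3*I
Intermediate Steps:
c = 1 (c = (½)*2 = 1)
V(u, q) = 2*u*(1 + q) (V(u, q) = (2*u)*(1 + q) = 2*u*(1 + q))
g = -243 + 5*I*√6 (g = 5*√(2*1*(1 - 4)) - 243 = 5*√(2*1*(-3)) - 243 = 5*√(-6) - 243 = 5*(I*√6) - 243 = 5*I*√6 - 243 = -243 + 5*I*√6 ≈ -243.0 + 12.247*I)
(g + 99)² = ((-243 + 5*I*√6) + 99)² = (-144 + 5*I*√6)²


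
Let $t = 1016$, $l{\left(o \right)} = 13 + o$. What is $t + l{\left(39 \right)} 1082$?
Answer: $57280$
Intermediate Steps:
$t + l{\left(39 \right)} 1082 = 1016 + \left(13 + 39\right) 1082 = 1016 + 52 \cdot 1082 = 1016 + 56264 = 57280$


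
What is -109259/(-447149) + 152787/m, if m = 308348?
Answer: 102008348395/137877499852 ≈ 0.73985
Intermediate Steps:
-109259/(-447149) + 152787/m = -109259/(-447149) + 152787/308348 = -109259*(-1/447149) + 152787*(1/308348) = 109259/447149 + 152787/308348 = 102008348395/137877499852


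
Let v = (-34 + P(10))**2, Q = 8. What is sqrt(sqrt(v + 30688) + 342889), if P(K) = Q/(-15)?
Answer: sqrt(77150025 + 30*sqrt(1793281))/15 ≈ 585.72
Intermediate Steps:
P(K) = -8/15 (P(K) = 8/(-15) = 8*(-1/15) = -8/15)
v = 268324/225 (v = (-34 - 8/15)**2 = (-518/15)**2 = 268324/225 ≈ 1192.6)
sqrt(sqrt(v + 30688) + 342889) = sqrt(sqrt(268324/225 + 30688) + 342889) = sqrt(sqrt(7173124/225) + 342889) = sqrt(2*sqrt(1793281)/15 + 342889) = sqrt(342889 + 2*sqrt(1793281)/15)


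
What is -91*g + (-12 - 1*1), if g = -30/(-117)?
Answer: -109/3 ≈ -36.333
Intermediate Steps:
g = 10/39 (g = -30*(-1/117) = 10/39 ≈ 0.25641)
-91*g + (-12 - 1*1) = -91*10/39 + (-12 - 1*1) = -70/3 + (-12 - 1) = -70/3 - 13 = -109/3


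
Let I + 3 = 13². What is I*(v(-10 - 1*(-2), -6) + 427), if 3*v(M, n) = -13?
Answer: 210488/3 ≈ 70163.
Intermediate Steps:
v(M, n) = -13/3 (v(M, n) = (⅓)*(-13) = -13/3)
I = 166 (I = -3 + 13² = -3 + 169 = 166)
I*(v(-10 - 1*(-2), -6) + 427) = 166*(-13/3 + 427) = 166*(1268/3) = 210488/3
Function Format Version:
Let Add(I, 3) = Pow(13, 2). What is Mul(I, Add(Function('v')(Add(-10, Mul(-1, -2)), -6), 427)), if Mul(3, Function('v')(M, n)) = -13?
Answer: Rational(210488, 3) ≈ 70163.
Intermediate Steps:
Function('v')(M, n) = Rational(-13, 3) (Function('v')(M, n) = Mul(Rational(1, 3), -13) = Rational(-13, 3))
I = 166 (I = Add(-3, Pow(13, 2)) = Add(-3, 169) = 166)
Mul(I, Add(Function('v')(Add(-10, Mul(-1, -2)), -6), 427)) = Mul(166, Add(Rational(-13, 3), 427)) = Mul(166, Rational(1268, 3)) = Rational(210488, 3)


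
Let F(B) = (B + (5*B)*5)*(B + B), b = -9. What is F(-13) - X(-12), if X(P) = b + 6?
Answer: 8791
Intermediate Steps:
F(B) = 52*B² (F(B) = (B + 25*B)*(2*B) = (26*B)*(2*B) = 52*B²)
X(P) = -3 (X(P) = -9 + 6 = -3)
F(-13) - X(-12) = 52*(-13)² - 1*(-3) = 52*169 + 3 = 8788 + 3 = 8791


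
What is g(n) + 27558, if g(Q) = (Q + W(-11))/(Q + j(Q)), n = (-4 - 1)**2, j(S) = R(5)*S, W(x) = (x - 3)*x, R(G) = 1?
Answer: 1378079/50 ≈ 27562.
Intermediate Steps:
W(x) = x*(-3 + x) (W(x) = (-3 + x)*x = x*(-3 + x))
j(S) = S (j(S) = 1*S = S)
n = 25 (n = (-5)**2 = 25)
g(Q) = (154 + Q)/(2*Q) (g(Q) = (Q - 11*(-3 - 11))/(Q + Q) = (Q - 11*(-14))/((2*Q)) = (Q + 154)*(1/(2*Q)) = (154 + Q)*(1/(2*Q)) = (154 + Q)/(2*Q))
g(n) + 27558 = (1/2)*(154 + 25)/25 + 27558 = (1/2)*(1/25)*179 + 27558 = 179/50 + 27558 = 1378079/50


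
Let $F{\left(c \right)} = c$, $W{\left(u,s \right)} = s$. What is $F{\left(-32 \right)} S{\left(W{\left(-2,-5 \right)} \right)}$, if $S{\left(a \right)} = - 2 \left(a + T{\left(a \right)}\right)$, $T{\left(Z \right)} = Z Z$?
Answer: $1280$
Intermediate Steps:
$T{\left(Z \right)} = Z^{2}$
$S{\left(a \right)} = - 2 a - 2 a^{2}$ ($S{\left(a \right)} = - 2 \left(a + a^{2}\right) = - 2 a - 2 a^{2}$)
$F{\left(-32 \right)} S{\left(W{\left(-2,-5 \right)} \right)} = - 32 \cdot 2 \left(-5\right) \left(-1 - -5\right) = - 32 \cdot 2 \left(-5\right) \left(-1 + 5\right) = - 32 \cdot 2 \left(-5\right) 4 = \left(-32\right) \left(-40\right) = 1280$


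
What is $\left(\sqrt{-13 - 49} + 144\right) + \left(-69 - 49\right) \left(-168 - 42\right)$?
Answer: $24924 + i \sqrt{62} \approx 24924.0 + 7.874 i$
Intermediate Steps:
$\left(\sqrt{-13 - 49} + 144\right) + \left(-69 - 49\right) \left(-168 - 42\right) = \left(\sqrt{-62} + 144\right) - -24780 = \left(i \sqrt{62} + 144\right) + 24780 = \left(144 + i \sqrt{62}\right) + 24780 = 24924 + i \sqrt{62}$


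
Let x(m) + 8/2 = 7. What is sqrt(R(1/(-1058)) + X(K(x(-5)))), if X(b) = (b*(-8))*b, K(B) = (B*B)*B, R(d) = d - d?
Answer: 54*I*sqrt(2) ≈ 76.368*I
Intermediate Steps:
R(d) = 0
x(m) = 3 (x(m) = -4 + 7 = 3)
K(B) = B**3 (K(B) = B**2*B = B**3)
X(b) = -8*b**2 (X(b) = (-8*b)*b = -8*b**2)
sqrt(R(1/(-1058)) + X(K(x(-5)))) = sqrt(0 - 8*(3**3)**2) = sqrt(0 - 8*27**2) = sqrt(0 - 8*729) = sqrt(0 - 5832) = sqrt(-5832) = 54*I*sqrt(2)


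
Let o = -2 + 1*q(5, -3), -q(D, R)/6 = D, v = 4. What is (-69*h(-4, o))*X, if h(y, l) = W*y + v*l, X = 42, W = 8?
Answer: 463680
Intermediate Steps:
q(D, R) = -6*D
o = -32 (o = -2 + 1*(-6*5) = -2 + 1*(-30) = -2 - 30 = -32)
h(y, l) = 4*l + 8*y (h(y, l) = 8*y + 4*l = 4*l + 8*y)
(-69*h(-4, o))*X = -69*(4*(-32) + 8*(-4))*42 = -69*(-128 - 32)*42 = -69*(-160)*42 = 11040*42 = 463680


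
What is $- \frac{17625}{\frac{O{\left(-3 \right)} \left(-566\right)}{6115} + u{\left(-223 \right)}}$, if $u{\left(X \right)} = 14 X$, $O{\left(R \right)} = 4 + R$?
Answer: $\frac{107776875}{19091596} \approx 5.6452$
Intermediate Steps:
$- \frac{17625}{\frac{O{\left(-3 \right)} \left(-566\right)}{6115} + u{\left(-223 \right)}} = - \frac{17625}{\frac{\left(4 - 3\right) \left(-566\right)}{6115} + 14 \left(-223\right)} = - \frac{17625}{1 \left(-566\right) \frac{1}{6115} - 3122} = - \frac{17625}{\left(-566\right) \frac{1}{6115} - 3122} = - \frac{17625}{- \frac{566}{6115} - 3122} = - \frac{17625}{- \frac{19091596}{6115}} = \left(-17625\right) \left(- \frac{6115}{19091596}\right) = \frac{107776875}{19091596}$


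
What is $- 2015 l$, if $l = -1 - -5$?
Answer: $-8060$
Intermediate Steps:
$l = 4$ ($l = -1 + 5 = 4$)
$- 2015 l = \left(-2015\right) 4 = -8060$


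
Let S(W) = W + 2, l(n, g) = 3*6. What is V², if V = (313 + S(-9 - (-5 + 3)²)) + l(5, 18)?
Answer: 102400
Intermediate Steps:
l(n, g) = 18
S(W) = 2 + W
V = 320 (V = (313 + (2 + (-9 - (-5 + 3)²))) + 18 = (313 + (2 + (-9 - 1*(-2)²))) + 18 = (313 + (2 + (-9 - 1*4))) + 18 = (313 + (2 + (-9 - 4))) + 18 = (313 + (2 - 13)) + 18 = (313 - 11) + 18 = 302 + 18 = 320)
V² = 320² = 102400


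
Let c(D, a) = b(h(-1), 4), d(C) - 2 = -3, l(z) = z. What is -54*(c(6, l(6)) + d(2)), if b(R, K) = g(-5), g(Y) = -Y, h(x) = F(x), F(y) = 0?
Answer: -216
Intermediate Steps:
h(x) = 0
d(C) = -1 (d(C) = 2 - 3 = -1)
b(R, K) = 5 (b(R, K) = -1*(-5) = 5)
c(D, a) = 5
-54*(c(6, l(6)) + d(2)) = -54*(5 - 1) = -54*4 = -216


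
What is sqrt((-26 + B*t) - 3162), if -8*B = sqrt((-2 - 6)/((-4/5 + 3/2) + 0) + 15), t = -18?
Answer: sqrt(-624848 + 315*sqrt(7))/14 ≈ 56.425*I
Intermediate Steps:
B = -5*sqrt(7)/56 (B = -sqrt((-2 - 6)/((-4/5 + 3/2) + 0) + 15)/8 = -sqrt(-8/((-4*1/5 + 3*(1/2)) + 0) + 15)/8 = -sqrt(-8/((-4/5 + 3/2) + 0) + 15)/8 = -sqrt(-8/(7/10 + 0) + 15)/8 = -sqrt(-8/7/10 + 15)/8 = -sqrt(-8*10/7 + 15)/8 = -sqrt(-80/7 + 15)/8 = -5*sqrt(7)/56 ≈ -0.23623)
sqrt((-26 + B*t) - 3162) = sqrt((-26 - 5*sqrt(7)/56*(-18)) - 3162) = sqrt((-26 + 45*sqrt(7)/28) - 3162) = sqrt(-3188 + 45*sqrt(7)/28)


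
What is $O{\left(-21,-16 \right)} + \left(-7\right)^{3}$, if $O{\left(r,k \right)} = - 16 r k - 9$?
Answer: $-5728$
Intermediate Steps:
$O{\left(r,k \right)} = -9 - 16 k r$ ($O{\left(r,k \right)} = - 16 k r - 9 = -9 - 16 k r$)
$O{\left(-21,-16 \right)} + \left(-7\right)^{3} = \left(-9 - \left(-256\right) \left(-21\right)\right) + \left(-7\right)^{3} = \left(-9 - 5376\right) - 343 = -5385 - 343 = -5728$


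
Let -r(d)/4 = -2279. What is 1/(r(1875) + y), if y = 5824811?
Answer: 1/5833927 ≈ 1.7141e-7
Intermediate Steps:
r(d) = 9116 (r(d) = -4*(-2279) = 9116)
1/(r(1875) + y) = 1/(9116 + 5824811) = 1/5833927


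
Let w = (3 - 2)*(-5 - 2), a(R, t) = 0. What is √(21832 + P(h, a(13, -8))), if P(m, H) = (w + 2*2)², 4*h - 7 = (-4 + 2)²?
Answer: √21841 ≈ 147.79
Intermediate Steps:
h = 11/4 (h = 7/4 + (-4 + 2)²/4 = 7/4 + (¼)*(-2)² = 7/4 + (¼)*4 = 7/4 + 1 = 11/4 ≈ 2.7500)
w = -7 (w = 1*(-7) = -7)
P(m, H) = 9 (P(m, H) = (-7 + 2*2)² = (-7 + 4)² = (-3)² = 9)
√(21832 + P(h, a(13, -8))) = √(21832 + 9) = √21841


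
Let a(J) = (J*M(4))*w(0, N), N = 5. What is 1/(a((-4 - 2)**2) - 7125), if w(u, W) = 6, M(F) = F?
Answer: -1/6261 ≈ -0.00015972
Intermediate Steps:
a(J) = 24*J (a(J) = (J*4)*6 = (4*J)*6 = 24*J)
1/(a((-4 - 2)**2) - 7125) = 1/(24*(-4 - 2)**2 - 7125) = 1/(24*(-6)**2 - 7125) = 1/(24*36 - 7125) = 1/(864 - 7125) = 1/(-6261) = -1/6261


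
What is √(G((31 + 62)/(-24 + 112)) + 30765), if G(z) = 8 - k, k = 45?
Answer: 2*√7682 ≈ 175.29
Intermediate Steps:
G(z) = -37 (G(z) = 8 - 1*45 = 8 - 45 = -37)
√(G((31 + 62)/(-24 + 112)) + 30765) = √(-37 + 30765) = √30728 = 2*√7682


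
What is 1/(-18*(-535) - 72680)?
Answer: -1/63050 ≈ -1.5860e-5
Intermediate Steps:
1/(-18*(-535) - 72680) = 1/(9630 - 72680) = 1/(-63050) = -1/63050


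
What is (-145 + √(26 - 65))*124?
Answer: -17980 + 124*I*√39 ≈ -17980.0 + 774.38*I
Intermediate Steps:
(-145 + √(26 - 65))*124 = (-145 + √(-39))*124 = (-145 + I*√39)*124 = -17980 + 124*I*√39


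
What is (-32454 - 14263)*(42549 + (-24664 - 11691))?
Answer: -289365098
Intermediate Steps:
(-32454 - 14263)*(42549 + (-24664 - 11691)) = -46717*(42549 - 36355) = -46717*6194 = -289365098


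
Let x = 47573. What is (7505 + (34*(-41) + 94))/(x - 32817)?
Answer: 365/868 ≈ 0.42051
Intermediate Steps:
(7505 + (34*(-41) + 94))/(x - 32817) = (7505 + (34*(-41) + 94))/(47573 - 32817) = (7505 + (-1394 + 94))/14756 = (7505 - 1300)*(1/14756) = 6205*(1/14756) = 365/868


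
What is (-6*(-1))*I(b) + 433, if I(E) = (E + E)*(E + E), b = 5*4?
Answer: 10033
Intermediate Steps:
b = 20
I(E) = 4*E² (I(E) = (2*E)*(2*E) = 4*E²)
(-6*(-1))*I(b) + 433 = (-6*(-1))*(4*20²) + 433 = 6*(4*400) + 433 = 6*1600 + 433 = 9600 + 433 = 10033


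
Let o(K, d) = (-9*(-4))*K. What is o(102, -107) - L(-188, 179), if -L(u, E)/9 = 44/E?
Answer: 657684/179 ≈ 3674.2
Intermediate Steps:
L(u, E) = -396/E
o(K, d) = 36*K
o(102, -107) - L(-188, 179) = 36*102 - (-396)/179 = 3672 - (-396)/179 = 3672 - 1*(-396/179) = 3672 + 396/179 = 657684/179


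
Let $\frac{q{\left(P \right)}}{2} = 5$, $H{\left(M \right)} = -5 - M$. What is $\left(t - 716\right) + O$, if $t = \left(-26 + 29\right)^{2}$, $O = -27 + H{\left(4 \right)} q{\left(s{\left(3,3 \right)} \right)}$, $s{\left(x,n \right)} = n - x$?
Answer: $-824$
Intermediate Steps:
$q{\left(P \right)} = 10$ ($q{\left(P \right)} = 2 \cdot 5 = 10$)
$O = -117$ ($O = -27 + \left(-5 - 4\right) 10 = -27 - 90 = -117$)
$t = 9$ ($t = 3^{2} = 9$)
$\left(t - 716\right) + O = \left(9 - 716\right) - 117 = -707 - 117 = -824$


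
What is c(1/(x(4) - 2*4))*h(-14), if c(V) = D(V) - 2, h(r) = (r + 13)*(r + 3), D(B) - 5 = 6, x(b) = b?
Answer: 99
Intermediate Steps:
D(B) = 11 (D(B) = 5 + 6 = 11)
h(r) = (3 + r)*(13 + r) (h(r) = (13 + r)*(3 + r) = (3 + r)*(13 + r))
c(V) = 9 (c(V) = 11 - 2 = 9)
c(1/(x(4) - 2*4))*h(-14) = 9*(39 + (-14)² + 16*(-14)) = 9*(39 + 196 - 224) = 9*11 = 99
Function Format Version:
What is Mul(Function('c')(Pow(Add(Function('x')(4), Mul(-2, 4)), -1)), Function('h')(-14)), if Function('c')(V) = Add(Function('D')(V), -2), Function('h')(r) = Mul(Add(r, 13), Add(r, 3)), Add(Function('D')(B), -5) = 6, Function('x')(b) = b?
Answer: 99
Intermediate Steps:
Function('D')(B) = 11 (Function('D')(B) = Add(5, 6) = 11)
Function('h')(r) = Mul(Add(3, r), Add(13, r)) (Function('h')(r) = Mul(Add(13, r), Add(3, r)) = Mul(Add(3, r), Add(13, r)))
Function('c')(V) = 9 (Function('c')(V) = Add(11, -2) = 9)
Mul(Function('c')(Pow(Add(Function('x')(4), Mul(-2, 4)), -1)), Function('h')(-14)) = Mul(9, Add(39, Pow(-14, 2), Mul(16, -14))) = Mul(9, Add(39, 196, -224)) = Mul(9, 11) = 99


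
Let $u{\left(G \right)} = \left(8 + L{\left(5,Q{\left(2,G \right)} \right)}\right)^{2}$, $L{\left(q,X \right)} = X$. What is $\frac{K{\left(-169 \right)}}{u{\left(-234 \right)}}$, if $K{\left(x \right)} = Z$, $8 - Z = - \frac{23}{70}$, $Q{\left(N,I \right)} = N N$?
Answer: $\frac{583}{10080} \approx 0.057837$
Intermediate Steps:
$Q{\left(N,I \right)} = N^{2}$
$Z = \frac{583}{70}$ ($Z = 8 - - \frac{23}{70} = 8 + \frac{23}{70} = \frac{583}{70} \approx 8.3286$)
$K{\left(x \right)} = \frac{583}{70}$
$u{\left(G \right)} = 144$ ($u{\left(G \right)} = \left(8 + 2^{2}\right)^{2} = \left(8 + 4\right)^{2} = 12^{2} = 144$)
$\frac{K{\left(-169 \right)}}{u{\left(-234 \right)}} = \frac{583}{70 \cdot 144} = \frac{583}{70} \cdot \frac{1}{144} = \frac{583}{10080}$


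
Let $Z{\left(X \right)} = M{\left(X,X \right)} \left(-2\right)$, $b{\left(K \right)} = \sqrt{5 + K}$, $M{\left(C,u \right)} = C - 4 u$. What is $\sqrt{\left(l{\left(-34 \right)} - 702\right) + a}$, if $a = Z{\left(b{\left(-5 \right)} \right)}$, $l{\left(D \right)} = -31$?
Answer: $i \sqrt{733} \approx 27.074 i$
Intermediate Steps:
$Z{\left(X \right)} = 6 X$ ($Z{\left(X \right)} = \left(X - 4 X\right) \left(-2\right) = - 3 X \left(-2\right) = 6 X$)
$a = 0$ ($a = 6 \sqrt{5 - 5} = 6 \sqrt{0} = 6 \cdot 0 = 0$)
$\sqrt{\left(l{\left(-34 \right)} - 702\right) + a} = \sqrt{\left(-31 - 702\right) + 0} = \sqrt{-733 + 0} = \sqrt{-733} = i \sqrt{733}$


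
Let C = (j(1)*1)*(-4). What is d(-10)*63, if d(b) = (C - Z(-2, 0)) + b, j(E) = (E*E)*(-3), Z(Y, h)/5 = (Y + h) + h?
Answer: 756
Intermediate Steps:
Z(Y, h) = 5*Y + 10*h (Z(Y, h) = 5*((Y + h) + h) = 5*(Y + 2*h) = 5*Y + 10*h)
j(E) = -3*E**2 (j(E) = E**2*(-3) = -3*E**2)
C = 12 (C = (-3*1**2*1)*(-4) = (-3*1*1)*(-4) = -3*1*(-4) = -3*(-4) = 12)
d(b) = 22 + b (d(b) = (12 - (5*(-2) + 10*0)) + b = (12 - (-10 + 0)) + b = (12 - 1*(-10)) + b = (12 + 10) + b = 22 + b)
d(-10)*63 = (22 - 10)*63 = 12*63 = 756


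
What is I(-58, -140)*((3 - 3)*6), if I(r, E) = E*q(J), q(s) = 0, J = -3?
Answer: 0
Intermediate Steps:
I(r, E) = 0 (I(r, E) = E*0 = 0)
I(-58, -140)*((3 - 3)*6) = 0*((3 - 3)*6) = 0*(0*6) = 0*0 = 0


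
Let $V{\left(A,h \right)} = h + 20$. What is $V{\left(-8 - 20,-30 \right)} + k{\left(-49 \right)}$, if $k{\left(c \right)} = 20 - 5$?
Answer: $5$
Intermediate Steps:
$V{\left(A,h \right)} = 20 + h$
$k{\left(c \right)} = 15$
$V{\left(-8 - 20,-30 \right)} + k{\left(-49 \right)} = \left(20 - 30\right) + 15 = -10 + 15 = 5$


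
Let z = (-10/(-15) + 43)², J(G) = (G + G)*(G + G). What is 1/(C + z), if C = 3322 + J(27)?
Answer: 9/73303 ≈ 0.00012278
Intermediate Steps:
J(G) = 4*G² (J(G) = (2*G)*(2*G) = 4*G²)
z = 17161/9 (z = (-10*(-1/15) + 43)² = (⅔ + 43)² = (131/3)² = 17161/9 ≈ 1906.8)
C = 6238 (C = 3322 + 4*27² = 3322 + 4*729 = 3322 + 2916 = 6238)
1/(C + z) = 1/(6238 + 17161/9) = 1/(73303/9) = 9/73303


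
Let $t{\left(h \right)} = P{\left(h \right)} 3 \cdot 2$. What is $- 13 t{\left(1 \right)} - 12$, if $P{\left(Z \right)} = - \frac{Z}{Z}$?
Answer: $66$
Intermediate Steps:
$P{\left(Z \right)} = -1$ ($P{\left(Z \right)} = \left(-1\right) 1 = -1$)
$t{\left(h \right)} = -6$ ($t{\left(h \right)} = \left(-1\right) 3 \cdot 2 = \left(-3\right) 2 = -6$)
$- 13 t{\left(1 \right)} - 12 = \left(-13\right) \left(-6\right) - 12 = 78 - 12 = 66$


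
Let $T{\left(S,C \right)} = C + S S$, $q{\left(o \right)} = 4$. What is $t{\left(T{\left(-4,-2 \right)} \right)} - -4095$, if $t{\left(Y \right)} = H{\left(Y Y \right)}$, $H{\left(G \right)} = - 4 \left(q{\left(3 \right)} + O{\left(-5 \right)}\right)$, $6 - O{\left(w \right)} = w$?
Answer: $4035$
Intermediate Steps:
$O{\left(w \right)} = 6 - w$
$H{\left(G \right)} = -60$ ($H{\left(G \right)} = - 4 \left(4 + \left(6 - -5\right)\right) = - 4 \left(4 + \left(6 + 5\right)\right) = - 4 \left(4 + 11\right) = \left(-4\right) 15 = -60$)
$T{\left(S,C \right)} = C + S^{2}$
$t{\left(Y \right)} = -60$
$t{\left(T{\left(-4,-2 \right)} \right)} - -4095 = -60 - -4095 = -60 + 4095 = 4035$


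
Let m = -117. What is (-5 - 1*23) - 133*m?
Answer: 15533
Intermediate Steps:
(-5 - 1*23) - 133*m = (-5 - 1*23) - 133*(-117) = (-5 - 23) + 15561 = -28 + 15561 = 15533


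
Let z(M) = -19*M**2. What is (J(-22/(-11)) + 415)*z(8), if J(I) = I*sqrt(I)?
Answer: -504640 - 2432*sqrt(2) ≈ -5.0808e+5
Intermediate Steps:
J(I) = I**(3/2)
(J(-22/(-11)) + 415)*z(8) = ((-22/(-11))**(3/2) + 415)*(-19*8**2) = ((-22*(-1/11))**(3/2) + 415)*(-19*64) = (2**(3/2) + 415)*(-1216) = (2*sqrt(2) + 415)*(-1216) = (415 + 2*sqrt(2))*(-1216) = -504640 - 2432*sqrt(2)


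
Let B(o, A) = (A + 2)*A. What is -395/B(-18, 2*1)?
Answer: -395/8 ≈ -49.375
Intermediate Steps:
B(o, A) = A*(2 + A) (B(o, A) = (2 + A)*A = A*(2 + A))
-395/B(-18, 2*1) = -395*1/(2*(2 + 2*1)) = -395*1/(2*(2 + 2)) = -395/(2*4) = -395/8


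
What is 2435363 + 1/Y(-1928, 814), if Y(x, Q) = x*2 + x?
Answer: 14086139591/5784 ≈ 2.4354e+6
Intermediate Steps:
Y(x, Q) = 3*x (Y(x, Q) = 2*x + x = 3*x)
2435363 + 1/Y(-1928, 814) = 2435363 + 1/(3*(-1928)) = 2435363 + 1/(-5784) = 2435363 - 1/5784 = 14086139591/5784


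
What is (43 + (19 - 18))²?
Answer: 1936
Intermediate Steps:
(43 + (19 - 18))² = (43 + 1)² = 44² = 1936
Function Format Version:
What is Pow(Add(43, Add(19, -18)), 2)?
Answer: 1936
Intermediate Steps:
Pow(Add(43, Add(19, -18)), 2) = Pow(Add(43, 1), 2) = Pow(44, 2) = 1936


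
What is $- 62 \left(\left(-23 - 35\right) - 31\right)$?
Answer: $5518$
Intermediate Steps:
$- 62 \left(\left(-23 - 35\right) - 31\right) = - 62 \left(-58 - 31\right) = \left(-62\right) \left(-89\right) = 5518$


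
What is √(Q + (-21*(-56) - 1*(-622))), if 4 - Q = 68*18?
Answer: 17*√2 ≈ 24.042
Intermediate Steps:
Q = -1220 (Q = 4 - 68*18 = 4 - 1*1224 = 4 - 1224 = -1220)
√(Q + (-21*(-56) - 1*(-622))) = √(-1220 + (-21*(-56) - 1*(-622))) = √(-1220 + (1176 + 622)) = √(-1220 + 1798) = √578 = 17*√2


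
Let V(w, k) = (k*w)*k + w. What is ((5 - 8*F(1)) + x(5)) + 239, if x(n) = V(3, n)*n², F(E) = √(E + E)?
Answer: 2194 - 8*√2 ≈ 2182.7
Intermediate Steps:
F(E) = √2*√E (F(E) = √(2*E) = √2*√E)
V(w, k) = w + w*k² (V(w, k) = w*k² + w = w + w*k²)
x(n) = n²*(3 + 3*n²) (x(n) = (3*(1 + n²))*n² = (3 + 3*n²)*n² = n²*(3 + 3*n²))
((5 - 8*F(1)) + x(5)) + 239 = ((5 - 8*√2*√1) + 3*5²*(1 + 5²)) + 239 = ((5 - 8*√2*1) + 3*25*(1 + 25)) + 239 = ((5 - 8*√2) + 3*25*26) + 239 = ((5 - 8*√2) + 1950) + 239 = (1955 - 8*√2) + 239 = 2194 - 8*√2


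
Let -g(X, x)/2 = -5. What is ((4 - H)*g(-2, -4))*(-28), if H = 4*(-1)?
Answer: -2240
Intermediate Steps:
g(X, x) = 10 (g(X, x) = -2*(-5) = 10)
H = -4
((4 - H)*g(-2, -4))*(-28) = ((4 - 1*(-4))*10)*(-28) = ((4 + 4)*10)*(-28) = (8*10)*(-28) = 80*(-28) = -2240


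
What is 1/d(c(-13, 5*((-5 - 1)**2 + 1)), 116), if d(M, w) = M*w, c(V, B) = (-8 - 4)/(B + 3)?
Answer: -47/348 ≈ -0.13506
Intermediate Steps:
c(V, B) = -12/(3 + B)
1/d(c(-13, 5*((-5 - 1)**2 + 1)), 116) = 1/(-12/(3 + 5*((-5 - 1)**2 + 1))*116) = 1/(-12/(3 + 5*((-6)**2 + 1))*116) = 1/(-12/(3 + 5*(36 + 1))*116) = 1/(-12/(3 + 5*37)*116) = 1/(-12/(3 + 185)*116) = 1/(-12/188*116) = 1/(-12*1/188*116) = 1/(-3/47*116) = 1/(-348/47) = -47/348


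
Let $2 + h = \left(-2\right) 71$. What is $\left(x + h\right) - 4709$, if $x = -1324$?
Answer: $-6177$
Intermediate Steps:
$h = -144$ ($h = -2 - 142 = -144$)
$\left(x + h\right) - 4709 = \left(-1324 - 144\right) - 4709 = -1468 - 4709 = -6177$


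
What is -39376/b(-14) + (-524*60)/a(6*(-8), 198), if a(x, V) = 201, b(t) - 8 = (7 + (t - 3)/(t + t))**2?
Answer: -2609540208/3459947 ≈ -754.21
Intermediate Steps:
b(t) = 8 + (7 + (-3 + t)/(2*t))**2 (b(t) = 8 + (7 + (t - 3)/(t + t))**2 = 8 + (7 + (-3 + t)/((2*t)))**2 = 8 + (7 + (-3 + t)*(1/(2*t)))**2 = 8 + (7 + (-3 + t)/(2*t))**2)
-39376/b(-14) + (-524*60)/a(6*(-8), 198) = -39376*784/(9 - 90*(-14) + 257*(-14)**2) - 524*60/201 = -39376*784/(9 + 1260 + 257*196) - 31440*1/201 = -39376*784/(9 + 1260 + 50372) - 10480/67 = -39376/((1/4)*(1/196)*51641) - 10480/67 = -39376/51641/784 - 10480/67 = -39376*784/51641 - 10480/67 = -30870784/51641 - 10480/67 = -2609540208/3459947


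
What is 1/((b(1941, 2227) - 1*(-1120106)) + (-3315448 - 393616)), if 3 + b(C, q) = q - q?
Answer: -1/2588961 ≈ -3.8626e-7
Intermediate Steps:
b(C, q) = -3 (b(C, q) = -3 + (q - q) = -3 + 0 = -3)
1/((b(1941, 2227) - 1*(-1120106)) + (-3315448 - 393616)) = 1/((-3 - 1*(-1120106)) + (-3315448 - 393616)) = 1/((-3 + 1120106) - 3709064) = 1/(1120103 - 3709064) = 1/(-2588961) = -1/2588961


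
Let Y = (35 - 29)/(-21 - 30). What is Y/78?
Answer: -1/663 ≈ -0.0015083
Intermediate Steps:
Y = -2/17 (Y = 6/(-51) = 6*(-1/51) = -2/17 ≈ -0.11765)
Y/78 = -2/17/78 = (1/78)*(-2/17) = -1/663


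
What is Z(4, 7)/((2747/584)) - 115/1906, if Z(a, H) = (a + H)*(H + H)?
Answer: 171102111/5235782 ≈ 32.679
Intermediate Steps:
Z(a, H) = 2*H*(H + a) (Z(a, H) = (H + a)*(2*H) = 2*H*(H + a))
Z(4, 7)/((2747/584)) - 115/1906 = (2*7*(7 + 4))/((2747/584)) - 115/1906 = (2*7*11)/((2747*(1/584))) - 115*1/1906 = 154/(2747/584) - 115/1906 = 154*(584/2747) - 115/1906 = 89936/2747 - 115/1906 = 171102111/5235782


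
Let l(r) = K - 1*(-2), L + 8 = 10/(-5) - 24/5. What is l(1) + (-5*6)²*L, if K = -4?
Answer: -13322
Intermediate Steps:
L = -74/5 (L = -8 + (10/(-5) - 24/5) = -8 + (10*(-⅕) - 24*⅕) = -8 + (-2 - 24/5) = -8 - 34/5 = -74/5 ≈ -14.800)
l(r) = -2 (l(r) = -4 - 1*(-2) = -4 + 2 = -2)
l(1) + (-5*6)²*L = -2 + (-5*6)²*(-74/5) = -2 + (-30)²*(-74/5) = -2 + 900*(-74/5) = -2 - 13320 = -13322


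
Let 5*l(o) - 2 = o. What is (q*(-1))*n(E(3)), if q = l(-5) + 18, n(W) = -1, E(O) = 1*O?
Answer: 87/5 ≈ 17.400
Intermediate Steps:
l(o) = 2/5 + o/5
E(O) = O
q = 87/5 (q = (2/5 + (1/5)*(-5)) + 18 = (2/5 - 1) + 18 = -3/5 + 18 = 87/5 ≈ 17.400)
(q*(-1))*n(E(3)) = ((87/5)*(-1))*(-1) = -87/5*(-1) = 87/5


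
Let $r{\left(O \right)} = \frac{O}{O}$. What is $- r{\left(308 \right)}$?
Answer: $-1$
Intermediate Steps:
$r{\left(O \right)} = 1$
$- r{\left(308 \right)} = \left(-1\right) 1 = -1$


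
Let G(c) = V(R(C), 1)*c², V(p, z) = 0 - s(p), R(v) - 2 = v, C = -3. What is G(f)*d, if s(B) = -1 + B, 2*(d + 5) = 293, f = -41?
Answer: 475723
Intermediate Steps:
d = 283/2 (d = -5 + (½)*293 = -5 + 293/2 = 283/2 ≈ 141.50)
R(v) = 2 + v
V(p, z) = 1 - p (V(p, z) = 0 - (-1 + p) = 0 + (1 - p) = 1 - p)
G(c) = 2*c² (G(c) = (1 - (2 - 3))*c² = (1 - 1*(-1))*c² = (1 + 1)*c² = 2*c²)
G(f)*d = (2*(-41)²)*(283/2) = (2*1681)*(283/2) = 3362*(283/2) = 475723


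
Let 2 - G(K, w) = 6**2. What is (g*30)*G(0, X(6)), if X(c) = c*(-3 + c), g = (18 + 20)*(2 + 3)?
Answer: -193800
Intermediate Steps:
g = 190 (g = 38*5 = 190)
G(K, w) = -34 (G(K, w) = 2 - 1*6**2 = 2 - 1*36 = 2 - 36 = -34)
(g*30)*G(0, X(6)) = (190*30)*(-34) = 5700*(-34) = -193800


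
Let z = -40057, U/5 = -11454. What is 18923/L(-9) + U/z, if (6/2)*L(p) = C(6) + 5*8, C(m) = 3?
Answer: 2276458443/1722451 ≈ 1321.6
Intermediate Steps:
U = -57270 (U = 5*(-11454) = -57270)
L(p) = 43/3 (L(p) = (3 + 5*8)/3 = (3 + 40)/3 = (1/3)*43 = 43/3)
18923/L(-9) + U/z = 18923/(43/3) - 57270/(-40057) = 18923*(3/43) - 57270*(-1/40057) = 56769/43 + 57270/40057 = 2276458443/1722451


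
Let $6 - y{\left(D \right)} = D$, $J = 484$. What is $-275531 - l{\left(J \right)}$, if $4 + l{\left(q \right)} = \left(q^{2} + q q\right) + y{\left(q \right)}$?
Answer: $-743561$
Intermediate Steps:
$y{\left(D \right)} = 6 - D$
$l{\left(q \right)} = 2 - q + 2 q^{2}$ ($l{\left(q \right)} = -4 - \left(-6 + q - q^{2} - q q\right) = -4 - \left(-6 + q - 2 q^{2}\right) = -4 + \left(6 - q + 2 q^{2}\right) = 2 - q + 2 q^{2}$)
$-275531 - l{\left(J \right)} = -275531 - \left(2 - 484 + 2 \cdot 484^{2}\right) = -275531 - \left(2 - 484 + 2 \cdot 234256\right) = -275531 - \left(2 - 484 + 468512\right) = -275531 - 468030 = -743561$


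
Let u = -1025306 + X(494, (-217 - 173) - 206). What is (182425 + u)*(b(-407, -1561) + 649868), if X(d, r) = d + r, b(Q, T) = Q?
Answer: -547484582163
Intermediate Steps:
u = -1025408 (u = -1025306 + (494 + ((-217 - 173) - 206)) = -1025306 + (494 + (-390 - 206)) = -1025306 + (494 - 596) = -1025306 - 102 = -1025408)
(182425 + u)*(b(-407, -1561) + 649868) = (182425 - 1025408)*(-407 + 649868) = -842983*649461 = -547484582163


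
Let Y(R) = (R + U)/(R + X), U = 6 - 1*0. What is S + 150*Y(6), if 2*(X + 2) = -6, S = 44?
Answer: 1844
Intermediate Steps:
U = 6 (U = 6 + 0 = 6)
X = -5 (X = -2 + (½)*(-6) = -2 - 3 = -5)
Y(R) = (6 + R)/(-5 + R) (Y(R) = (R + 6)/(R - 5) = (6 + R)/(-5 + R))
S + 150*Y(6) = 44 + 150*((6 + 6)/(-5 + 6)) = 44 + 150*(12/1) = 44 + 150*(1*12) = 44 + 150*12 = 44 + 1800 = 1844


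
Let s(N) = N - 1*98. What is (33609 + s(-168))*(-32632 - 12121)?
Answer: -1492199279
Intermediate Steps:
s(N) = -98 + N (s(N) = N - 98 = -98 + N)
(33609 + s(-168))*(-32632 - 12121) = (33609 + (-98 - 168))*(-32632 - 12121) = (33609 - 266)*(-44753) = 33343*(-44753) = -1492199279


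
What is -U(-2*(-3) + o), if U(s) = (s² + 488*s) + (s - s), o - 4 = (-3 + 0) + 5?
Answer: -6000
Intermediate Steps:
o = 6 (o = 4 + ((-3 + 0) + 5) = 4 + (-3 + 5) = 4 + 2 = 6)
U(s) = s² + 488*s (U(s) = (s² + 488*s) + 0 = s² + 488*s)
-U(-2*(-3) + o) = -(-2*(-3) + 6)*(488 + (-2*(-3) + 6)) = -(6 + 6)*(488 + (6 + 6)) = -12*(488 + 12) = -12*500 = -1*6000 = -6000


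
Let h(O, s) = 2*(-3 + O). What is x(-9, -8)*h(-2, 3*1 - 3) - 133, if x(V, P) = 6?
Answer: -193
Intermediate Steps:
h(O, s) = -6 + 2*O
x(-9, -8)*h(-2, 3*1 - 3) - 133 = 6*(-6 + 2*(-2)) - 133 = 6*(-6 - 4) - 133 = 6*(-10) - 133 = -60 - 133 = -193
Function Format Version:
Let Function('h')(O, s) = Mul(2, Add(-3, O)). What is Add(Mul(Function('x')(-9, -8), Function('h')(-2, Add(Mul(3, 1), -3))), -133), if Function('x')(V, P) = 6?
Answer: -193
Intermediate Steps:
Function('h')(O, s) = Add(-6, Mul(2, O))
Add(Mul(Function('x')(-9, -8), Function('h')(-2, Add(Mul(3, 1), -3))), -133) = Add(Mul(6, Add(-6, Mul(2, -2))), -133) = Add(Mul(6, Add(-6, -4)), -133) = Add(Mul(6, -10), -133) = Add(-60, -133) = -193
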